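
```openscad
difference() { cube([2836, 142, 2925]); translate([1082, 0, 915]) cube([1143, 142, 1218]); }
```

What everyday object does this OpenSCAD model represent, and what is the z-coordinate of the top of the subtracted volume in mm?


A wall with a window opening. The window head height is 2133 mm.

A wall with a rectangular opening subtracted — a window. Sill at z = 915, opening 1218 mm tall, so the head is at 915 + 1218 = 2133 mm.


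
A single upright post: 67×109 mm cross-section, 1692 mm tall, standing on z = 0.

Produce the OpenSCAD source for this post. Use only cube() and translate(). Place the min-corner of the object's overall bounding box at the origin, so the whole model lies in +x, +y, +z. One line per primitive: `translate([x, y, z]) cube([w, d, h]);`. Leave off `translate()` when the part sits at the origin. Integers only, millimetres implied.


cube([67, 109, 1692]);


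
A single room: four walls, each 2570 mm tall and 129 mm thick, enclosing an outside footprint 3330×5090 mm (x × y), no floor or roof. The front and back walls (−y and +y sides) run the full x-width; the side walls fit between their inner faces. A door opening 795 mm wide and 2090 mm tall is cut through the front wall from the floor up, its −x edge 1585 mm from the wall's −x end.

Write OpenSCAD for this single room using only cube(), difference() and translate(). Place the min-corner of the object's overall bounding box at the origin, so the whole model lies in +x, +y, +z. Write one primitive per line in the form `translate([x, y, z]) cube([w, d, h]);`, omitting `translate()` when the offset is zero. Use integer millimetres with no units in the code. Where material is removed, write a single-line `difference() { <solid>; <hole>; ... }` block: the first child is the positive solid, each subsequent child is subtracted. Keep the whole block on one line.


difference() { cube([3330, 129, 2570]); translate([1585, 0, 0]) cube([795, 129, 2090]); }
translate([0, 4961, 0]) cube([3330, 129, 2570]);
translate([0, 129, 0]) cube([129, 4832, 2570]);
translate([3201, 129, 0]) cube([129, 4832, 2570]);


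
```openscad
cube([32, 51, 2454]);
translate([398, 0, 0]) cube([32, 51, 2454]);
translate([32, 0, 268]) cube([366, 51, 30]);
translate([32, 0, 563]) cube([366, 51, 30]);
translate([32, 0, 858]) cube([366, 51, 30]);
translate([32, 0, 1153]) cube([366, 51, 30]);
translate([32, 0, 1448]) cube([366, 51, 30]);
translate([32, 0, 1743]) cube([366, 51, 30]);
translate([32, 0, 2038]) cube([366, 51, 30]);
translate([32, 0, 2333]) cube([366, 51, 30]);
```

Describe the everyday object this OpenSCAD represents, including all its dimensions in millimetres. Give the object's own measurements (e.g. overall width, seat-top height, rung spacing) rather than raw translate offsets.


A straight ladder. Two 32×51 mm vertical rails, 2454 mm tall, stand 430 mm apart (outside-to-outside) with their front faces coplanar on the −y side. 8 rungs, each 51 mm deep and 30 mm tall, span between the inner faces of the rails, front faces flush with the rails. The lowest rung's underside is at z = 268 mm and rungs are spaced 295 mm apart (underside to underside).


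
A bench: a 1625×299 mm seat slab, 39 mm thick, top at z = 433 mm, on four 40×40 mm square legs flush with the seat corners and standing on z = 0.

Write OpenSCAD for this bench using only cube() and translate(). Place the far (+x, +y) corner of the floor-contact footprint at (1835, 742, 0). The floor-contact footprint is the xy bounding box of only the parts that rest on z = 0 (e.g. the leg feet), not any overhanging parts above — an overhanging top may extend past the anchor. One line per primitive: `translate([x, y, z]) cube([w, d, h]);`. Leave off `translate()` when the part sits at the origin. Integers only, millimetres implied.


translate([210, 443, 394]) cube([1625, 299, 39]);
translate([210, 443, 0]) cube([40, 40, 394]);
translate([210, 702, 0]) cube([40, 40, 394]);
translate([1795, 443, 0]) cube([40, 40, 394]);
translate([1795, 702, 0]) cube([40, 40, 394]);


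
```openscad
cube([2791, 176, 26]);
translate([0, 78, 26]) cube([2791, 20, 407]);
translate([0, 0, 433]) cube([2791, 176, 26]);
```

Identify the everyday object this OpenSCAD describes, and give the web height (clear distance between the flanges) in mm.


An I-beam. The web height is 407 mm.

Two wide flanges with a thin centred web — an I-beam. Overall 459 mm minus two 26 mm flanges gives a web of 459 − 2·26 = 407 mm.


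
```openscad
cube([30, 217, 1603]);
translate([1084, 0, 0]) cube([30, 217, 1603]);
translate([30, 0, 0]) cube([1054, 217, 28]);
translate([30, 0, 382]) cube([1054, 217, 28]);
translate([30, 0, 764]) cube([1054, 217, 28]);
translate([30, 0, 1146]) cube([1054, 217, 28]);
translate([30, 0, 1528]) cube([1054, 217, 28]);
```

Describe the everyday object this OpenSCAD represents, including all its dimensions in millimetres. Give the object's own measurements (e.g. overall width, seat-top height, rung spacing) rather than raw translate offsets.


An open bookshelf. Two side panels, each 30 mm thick, 217 mm deep and 1603 mm tall, stand 1114 mm apart (outside-to-outside). Between them sit 5 shelves, each 28 mm thick and 217 mm deep, spanning the full gap between the sides. The bottom shelf rests on the floor (its underside at z = 0) and the clear gap between one shelf's top and the next shelf's underside is 354 mm.


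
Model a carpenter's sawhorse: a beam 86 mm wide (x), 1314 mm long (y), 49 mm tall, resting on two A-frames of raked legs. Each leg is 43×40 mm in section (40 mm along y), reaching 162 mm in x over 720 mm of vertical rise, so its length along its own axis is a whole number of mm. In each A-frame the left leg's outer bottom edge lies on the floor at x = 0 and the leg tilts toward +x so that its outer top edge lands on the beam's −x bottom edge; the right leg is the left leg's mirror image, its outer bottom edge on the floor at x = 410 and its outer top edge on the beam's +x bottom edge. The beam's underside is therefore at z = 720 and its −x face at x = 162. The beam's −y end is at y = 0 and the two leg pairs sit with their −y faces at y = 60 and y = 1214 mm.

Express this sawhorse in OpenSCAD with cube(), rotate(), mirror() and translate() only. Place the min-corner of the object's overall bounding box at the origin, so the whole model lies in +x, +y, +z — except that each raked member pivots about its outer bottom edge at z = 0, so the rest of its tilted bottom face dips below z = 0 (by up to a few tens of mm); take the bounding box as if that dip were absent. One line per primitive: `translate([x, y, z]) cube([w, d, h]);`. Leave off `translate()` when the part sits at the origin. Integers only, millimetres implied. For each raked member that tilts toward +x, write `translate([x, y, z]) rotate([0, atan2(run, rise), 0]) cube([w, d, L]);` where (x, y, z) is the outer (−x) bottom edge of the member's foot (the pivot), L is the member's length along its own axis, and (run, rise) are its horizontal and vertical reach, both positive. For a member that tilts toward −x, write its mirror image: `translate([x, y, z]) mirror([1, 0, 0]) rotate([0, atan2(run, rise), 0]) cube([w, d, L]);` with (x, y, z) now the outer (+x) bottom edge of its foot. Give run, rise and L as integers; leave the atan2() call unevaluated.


// leg length = √(162² + 720²) = 738
// right-leg outer foot x = 2·162 + 86 = 410
// beam min-corner = (162, 0, 720)
translate([162, 0, 720]) cube([86, 1314, 49]);
translate([0, 60, 0]) rotate([0, atan2(162, 720), 0]) cube([43, 40, 738]);
translate([410, 60, 0]) mirror([1, 0, 0]) rotate([0, atan2(162, 720), 0]) cube([43, 40, 738]);
translate([0, 1214, 0]) rotate([0, atan2(162, 720), 0]) cube([43, 40, 738]);
translate([410, 1214, 0]) mirror([1, 0, 0]) rotate([0, atan2(162, 720), 0]) cube([43, 40, 738]);


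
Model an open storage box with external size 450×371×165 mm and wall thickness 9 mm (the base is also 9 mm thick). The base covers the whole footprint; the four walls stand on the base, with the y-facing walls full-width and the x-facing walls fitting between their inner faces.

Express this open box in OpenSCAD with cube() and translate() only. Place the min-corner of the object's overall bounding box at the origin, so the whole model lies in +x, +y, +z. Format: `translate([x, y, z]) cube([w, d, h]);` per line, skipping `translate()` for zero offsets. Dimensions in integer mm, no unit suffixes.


cube([450, 371, 9]);
translate([0, 0, 9]) cube([450, 9, 156]);
translate([0, 362, 9]) cube([450, 9, 156]);
translate([0, 9, 9]) cube([9, 353, 156]);
translate([441, 9, 9]) cube([9, 353, 156]);


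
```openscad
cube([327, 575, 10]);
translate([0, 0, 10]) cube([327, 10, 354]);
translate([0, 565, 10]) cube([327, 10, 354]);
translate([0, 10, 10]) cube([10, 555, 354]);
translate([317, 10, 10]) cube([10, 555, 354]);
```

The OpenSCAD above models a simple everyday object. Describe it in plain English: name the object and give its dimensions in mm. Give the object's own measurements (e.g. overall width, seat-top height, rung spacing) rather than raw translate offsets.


An open-topped rectangular box: outside dimensions 327×575×364 mm, with a uniform wall and base thickness of 10 mm. The base is a full 327×575 slab on the floor; four walls sit on top of the base. The front and back walls (the −y and +y sides) span the full width; the two side walls fit between them.


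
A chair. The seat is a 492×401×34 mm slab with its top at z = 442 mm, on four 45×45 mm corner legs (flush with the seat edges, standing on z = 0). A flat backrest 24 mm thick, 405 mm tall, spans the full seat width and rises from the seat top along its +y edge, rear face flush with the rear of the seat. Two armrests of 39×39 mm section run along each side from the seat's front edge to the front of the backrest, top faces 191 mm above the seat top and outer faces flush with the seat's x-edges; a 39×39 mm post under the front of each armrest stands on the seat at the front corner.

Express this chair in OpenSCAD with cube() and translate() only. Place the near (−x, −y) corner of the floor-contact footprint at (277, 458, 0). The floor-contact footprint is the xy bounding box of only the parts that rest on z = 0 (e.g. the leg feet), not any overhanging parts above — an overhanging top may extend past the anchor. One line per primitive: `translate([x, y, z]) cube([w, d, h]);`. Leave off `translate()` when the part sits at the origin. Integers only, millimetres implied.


// leg_h = 442 - 34 = 408
// arm post h = 191 - 39 = 152
translate([277, 458, 408]) cube([492, 401, 34]);
translate([277, 458, 0]) cube([45, 45, 408]);
translate([724, 458, 0]) cube([45, 45, 408]);
translate([277, 814, 0]) cube([45, 45, 408]);
translate([724, 814, 0]) cube([45, 45, 408]);
translate([277, 835, 442]) cube([492, 24, 405]);
translate([277, 458, 594]) cube([39, 377, 39]);
translate([730, 458, 594]) cube([39, 377, 39]);
translate([277, 458, 442]) cube([39, 39, 152]);
translate([730, 458, 442]) cube([39, 39, 152]);


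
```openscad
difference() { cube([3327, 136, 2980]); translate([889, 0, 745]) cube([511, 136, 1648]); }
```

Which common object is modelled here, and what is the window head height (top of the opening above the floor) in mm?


A wall with a window opening. The window head height is 2393 mm.

A wall with a rectangular opening subtracted — a window. Sill at z = 745, opening 1648 mm tall, so the head is at 745 + 1648 = 2393 mm.


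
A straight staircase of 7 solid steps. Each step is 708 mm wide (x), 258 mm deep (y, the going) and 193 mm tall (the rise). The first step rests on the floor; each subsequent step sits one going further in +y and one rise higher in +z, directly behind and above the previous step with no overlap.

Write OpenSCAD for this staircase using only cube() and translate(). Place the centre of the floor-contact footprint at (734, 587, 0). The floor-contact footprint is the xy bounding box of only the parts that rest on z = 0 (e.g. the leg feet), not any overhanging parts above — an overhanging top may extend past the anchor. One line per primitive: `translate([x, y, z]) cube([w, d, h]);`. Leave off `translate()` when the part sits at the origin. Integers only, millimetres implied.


translate([380, 458, 0]) cube([708, 258, 193]);
translate([380, 716, 193]) cube([708, 258, 193]);
translate([380, 974, 386]) cube([708, 258, 193]);
translate([380, 1232, 579]) cube([708, 258, 193]);
translate([380, 1490, 772]) cube([708, 258, 193]);
translate([380, 1748, 965]) cube([708, 258, 193]);
translate([380, 2006, 1158]) cube([708, 258, 193]);


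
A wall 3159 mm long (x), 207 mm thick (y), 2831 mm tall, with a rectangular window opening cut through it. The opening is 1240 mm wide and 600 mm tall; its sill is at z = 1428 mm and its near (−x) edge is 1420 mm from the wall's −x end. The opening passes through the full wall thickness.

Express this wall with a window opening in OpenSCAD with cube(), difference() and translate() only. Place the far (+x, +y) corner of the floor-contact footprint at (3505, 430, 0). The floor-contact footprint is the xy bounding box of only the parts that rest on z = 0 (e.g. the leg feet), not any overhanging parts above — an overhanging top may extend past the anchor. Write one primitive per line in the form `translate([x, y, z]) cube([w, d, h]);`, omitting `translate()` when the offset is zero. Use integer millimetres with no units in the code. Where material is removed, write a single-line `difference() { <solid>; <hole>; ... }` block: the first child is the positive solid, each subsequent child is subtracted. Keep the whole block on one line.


difference() { translate([346, 223, 0]) cube([3159, 207, 2831]); translate([1766, 223, 1428]) cube([1240, 207, 600]); }


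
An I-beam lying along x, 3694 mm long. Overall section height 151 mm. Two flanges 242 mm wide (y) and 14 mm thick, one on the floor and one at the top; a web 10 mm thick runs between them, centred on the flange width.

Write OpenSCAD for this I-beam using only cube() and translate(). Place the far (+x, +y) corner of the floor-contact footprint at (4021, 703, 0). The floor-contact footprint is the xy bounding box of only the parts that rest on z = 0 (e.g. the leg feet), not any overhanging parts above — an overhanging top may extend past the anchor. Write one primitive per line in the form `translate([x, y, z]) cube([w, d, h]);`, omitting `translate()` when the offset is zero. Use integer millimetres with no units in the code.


translate([327, 461, 0]) cube([3694, 242, 14]);
translate([327, 577, 14]) cube([3694, 10, 123]);
translate([327, 461, 137]) cube([3694, 242, 14]);


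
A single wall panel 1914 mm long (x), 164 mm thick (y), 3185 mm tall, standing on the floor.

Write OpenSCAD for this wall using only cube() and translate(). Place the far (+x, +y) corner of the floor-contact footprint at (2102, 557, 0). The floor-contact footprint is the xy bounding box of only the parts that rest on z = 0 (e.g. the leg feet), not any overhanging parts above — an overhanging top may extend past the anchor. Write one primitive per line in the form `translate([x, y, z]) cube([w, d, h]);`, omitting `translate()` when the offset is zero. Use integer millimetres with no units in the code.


translate([188, 393, 0]) cube([1914, 164, 3185]);


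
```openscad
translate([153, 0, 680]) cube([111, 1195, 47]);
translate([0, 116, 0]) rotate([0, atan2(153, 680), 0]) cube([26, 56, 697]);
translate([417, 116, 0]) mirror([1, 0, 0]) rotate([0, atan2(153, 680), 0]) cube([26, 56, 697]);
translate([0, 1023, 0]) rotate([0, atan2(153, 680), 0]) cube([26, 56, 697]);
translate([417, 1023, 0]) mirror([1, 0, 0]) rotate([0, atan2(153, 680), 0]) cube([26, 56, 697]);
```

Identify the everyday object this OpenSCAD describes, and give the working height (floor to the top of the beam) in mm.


A sawhorse. The overall height is 727 mm.

A beam across two mirrored pairs of raked legs — a sawhorse. The beam's underside is at z = 680 (matching the legs' vertical rise in atan2(153, 680)) and the beam is 47 mm tall, so its top is at 680 + 47 = 727 mm. The raked legs top out at the beam's underside, so that is the highest point.


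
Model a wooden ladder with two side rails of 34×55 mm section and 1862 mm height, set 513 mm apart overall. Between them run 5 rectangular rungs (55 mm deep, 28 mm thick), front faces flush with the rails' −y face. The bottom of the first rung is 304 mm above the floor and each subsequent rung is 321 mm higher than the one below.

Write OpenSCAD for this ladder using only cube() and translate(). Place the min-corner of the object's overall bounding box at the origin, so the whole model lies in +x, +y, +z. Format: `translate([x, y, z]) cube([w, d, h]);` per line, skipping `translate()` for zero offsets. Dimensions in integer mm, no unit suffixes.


// rung span = 513 - 2*34 = 445
// rung[k] z = 304 + k*321
cube([34, 55, 1862]);
translate([479, 0, 0]) cube([34, 55, 1862]);
translate([34, 0, 304]) cube([445, 55, 28]);
translate([34, 0, 625]) cube([445, 55, 28]);
translate([34, 0, 946]) cube([445, 55, 28]);
translate([34, 0, 1267]) cube([445, 55, 28]);
translate([34, 0, 1588]) cube([445, 55, 28]);


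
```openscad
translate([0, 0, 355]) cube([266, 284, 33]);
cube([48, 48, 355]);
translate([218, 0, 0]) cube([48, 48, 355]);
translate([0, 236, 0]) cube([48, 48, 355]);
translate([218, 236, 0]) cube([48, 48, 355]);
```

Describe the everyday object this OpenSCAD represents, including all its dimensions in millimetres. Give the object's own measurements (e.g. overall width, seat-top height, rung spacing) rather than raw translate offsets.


A simple wooden stool: a rectangular seat 266 mm (x) by 284 mm (y), 33 mm thick, top face at z = 388 mm, on four square legs, each 48×48 mm in cross-section. The legs rest on z = 0, each flush with a corner of the seat.


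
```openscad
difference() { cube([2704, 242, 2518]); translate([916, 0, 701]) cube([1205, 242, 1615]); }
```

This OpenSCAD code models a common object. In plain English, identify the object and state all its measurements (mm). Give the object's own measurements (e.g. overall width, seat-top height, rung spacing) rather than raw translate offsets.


A wall 2704 mm long (x), 242 mm thick (y), 2518 mm tall, with a rectangular window opening cut through it. The opening is 1205 mm wide and 1615 mm tall; its sill is at z = 701 mm and its near (−x) edge is 916 mm from the wall's −x end. The opening passes through the full wall thickness.


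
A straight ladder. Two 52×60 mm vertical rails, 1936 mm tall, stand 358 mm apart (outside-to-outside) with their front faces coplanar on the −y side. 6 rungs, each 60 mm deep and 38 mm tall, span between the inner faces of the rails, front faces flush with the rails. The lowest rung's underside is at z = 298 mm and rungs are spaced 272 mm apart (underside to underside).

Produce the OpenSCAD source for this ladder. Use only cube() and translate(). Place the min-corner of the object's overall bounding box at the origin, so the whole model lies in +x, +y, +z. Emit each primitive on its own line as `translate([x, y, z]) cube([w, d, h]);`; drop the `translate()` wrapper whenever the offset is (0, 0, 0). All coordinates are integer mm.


cube([52, 60, 1936]);
translate([306, 0, 0]) cube([52, 60, 1936]);
translate([52, 0, 298]) cube([254, 60, 38]);
translate([52, 0, 570]) cube([254, 60, 38]);
translate([52, 0, 842]) cube([254, 60, 38]);
translate([52, 0, 1114]) cube([254, 60, 38]);
translate([52, 0, 1386]) cube([254, 60, 38]);
translate([52, 0, 1658]) cube([254, 60, 38]);


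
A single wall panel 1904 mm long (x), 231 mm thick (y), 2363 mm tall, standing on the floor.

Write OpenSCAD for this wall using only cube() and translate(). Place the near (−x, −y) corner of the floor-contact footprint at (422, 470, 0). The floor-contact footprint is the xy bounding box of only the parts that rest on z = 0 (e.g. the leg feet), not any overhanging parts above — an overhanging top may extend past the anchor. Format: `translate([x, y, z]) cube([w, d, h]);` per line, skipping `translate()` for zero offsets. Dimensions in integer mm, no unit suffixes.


translate([422, 470, 0]) cube([1904, 231, 2363]);


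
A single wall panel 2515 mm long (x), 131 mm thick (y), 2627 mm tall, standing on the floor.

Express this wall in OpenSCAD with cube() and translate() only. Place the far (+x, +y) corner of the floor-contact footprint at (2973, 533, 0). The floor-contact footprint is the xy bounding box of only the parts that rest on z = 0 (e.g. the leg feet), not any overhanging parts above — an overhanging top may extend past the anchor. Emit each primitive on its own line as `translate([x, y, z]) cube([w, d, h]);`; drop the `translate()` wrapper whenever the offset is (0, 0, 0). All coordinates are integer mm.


translate([458, 402, 0]) cube([2515, 131, 2627]);


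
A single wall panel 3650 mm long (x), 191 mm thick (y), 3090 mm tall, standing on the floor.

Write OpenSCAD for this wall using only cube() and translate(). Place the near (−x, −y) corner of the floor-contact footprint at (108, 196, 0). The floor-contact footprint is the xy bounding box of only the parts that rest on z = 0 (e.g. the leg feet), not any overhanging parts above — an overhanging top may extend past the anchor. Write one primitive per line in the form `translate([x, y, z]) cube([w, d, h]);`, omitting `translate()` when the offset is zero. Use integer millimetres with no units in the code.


translate([108, 196, 0]) cube([3650, 191, 3090]);


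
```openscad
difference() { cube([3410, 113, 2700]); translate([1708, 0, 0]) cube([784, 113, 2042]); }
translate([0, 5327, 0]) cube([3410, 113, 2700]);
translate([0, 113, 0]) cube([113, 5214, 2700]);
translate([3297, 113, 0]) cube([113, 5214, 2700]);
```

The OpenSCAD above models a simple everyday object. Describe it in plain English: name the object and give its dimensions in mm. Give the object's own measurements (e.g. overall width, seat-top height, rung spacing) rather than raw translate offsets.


A single room: four walls, each 2700 mm tall and 113 mm thick, enclosing an outside footprint 3410×5440 mm (x × y), no floor or roof. The front and back walls (−y and +y sides) run the full x-width; the side walls fit between their inner faces. A door opening 784 mm wide and 2042 mm tall is cut through the front wall from the floor up, its −x edge 1708 mm from the wall's −x end.


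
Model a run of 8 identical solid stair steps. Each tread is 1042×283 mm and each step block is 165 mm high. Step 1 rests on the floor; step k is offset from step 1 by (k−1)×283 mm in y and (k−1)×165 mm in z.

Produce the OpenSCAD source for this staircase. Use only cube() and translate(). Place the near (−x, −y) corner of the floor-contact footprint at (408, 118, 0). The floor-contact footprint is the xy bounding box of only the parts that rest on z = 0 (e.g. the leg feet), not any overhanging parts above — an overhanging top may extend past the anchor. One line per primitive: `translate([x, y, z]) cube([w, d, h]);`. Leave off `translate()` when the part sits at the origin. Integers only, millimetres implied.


translate([408, 118, 0]) cube([1042, 283, 165]);
translate([408, 401, 165]) cube([1042, 283, 165]);
translate([408, 684, 330]) cube([1042, 283, 165]);
translate([408, 967, 495]) cube([1042, 283, 165]);
translate([408, 1250, 660]) cube([1042, 283, 165]);
translate([408, 1533, 825]) cube([1042, 283, 165]);
translate([408, 1816, 990]) cube([1042, 283, 165]);
translate([408, 2099, 1155]) cube([1042, 283, 165]);


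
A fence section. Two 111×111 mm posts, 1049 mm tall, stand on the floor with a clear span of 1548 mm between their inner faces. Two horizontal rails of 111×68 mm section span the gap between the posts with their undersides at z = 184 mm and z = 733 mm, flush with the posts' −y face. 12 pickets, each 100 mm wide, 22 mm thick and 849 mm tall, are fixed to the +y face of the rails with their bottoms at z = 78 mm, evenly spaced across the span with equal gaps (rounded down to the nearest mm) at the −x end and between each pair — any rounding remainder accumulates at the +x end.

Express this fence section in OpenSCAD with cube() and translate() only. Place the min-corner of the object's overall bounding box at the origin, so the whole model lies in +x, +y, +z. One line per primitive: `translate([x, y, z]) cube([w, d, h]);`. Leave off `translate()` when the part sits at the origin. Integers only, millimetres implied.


cube([111, 111, 1049]);
translate([1659, 0, 0]) cube([111, 111, 1049]);
translate([111, 0, 184]) cube([1548, 111, 68]);
translate([111, 0, 733]) cube([1548, 111, 68]);
translate([137, 111, 78]) cube([100, 22, 849]);
translate([263, 111, 78]) cube([100, 22, 849]);
translate([389, 111, 78]) cube([100, 22, 849]);
translate([515, 111, 78]) cube([100, 22, 849]);
translate([641, 111, 78]) cube([100, 22, 849]);
translate([767, 111, 78]) cube([100, 22, 849]);
translate([893, 111, 78]) cube([100, 22, 849]);
translate([1019, 111, 78]) cube([100, 22, 849]);
translate([1145, 111, 78]) cube([100, 22, 849]);
translate([1271, 111, 78]) cube([100, 22, 849]);
translate([1397, 111, 78]) cube([100, 22, 849]);
translate([1523, 111, 78]) cube([100, 22, 849]);


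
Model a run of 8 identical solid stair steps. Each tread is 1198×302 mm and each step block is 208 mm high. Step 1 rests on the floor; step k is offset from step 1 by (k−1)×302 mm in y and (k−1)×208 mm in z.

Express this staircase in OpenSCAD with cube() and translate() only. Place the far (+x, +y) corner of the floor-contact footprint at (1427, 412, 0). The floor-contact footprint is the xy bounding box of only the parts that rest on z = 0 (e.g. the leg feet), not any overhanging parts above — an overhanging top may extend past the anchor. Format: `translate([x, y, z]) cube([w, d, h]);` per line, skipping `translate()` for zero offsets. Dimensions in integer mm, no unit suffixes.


translate([229, 110, 0]) cube([1198, 302, 208]);
translate([229, 412, 208]) cube([1198, 302, 208]);
translate([229, 714, 416]) cube([1198, 302, 208]);
translate([229, 1016, 624]) cube([1198, 302, 208]);
translate([229, 1318, 832]) cube([1198, 302, 208]);
translate([229, 1620, 1040]) cube([1198, 302, 208]);
translate([229, 1922, 1248]) cube([1198, 302, 208]);
translate([229, 2224, 1456]) cube([1198, 302, 208]);


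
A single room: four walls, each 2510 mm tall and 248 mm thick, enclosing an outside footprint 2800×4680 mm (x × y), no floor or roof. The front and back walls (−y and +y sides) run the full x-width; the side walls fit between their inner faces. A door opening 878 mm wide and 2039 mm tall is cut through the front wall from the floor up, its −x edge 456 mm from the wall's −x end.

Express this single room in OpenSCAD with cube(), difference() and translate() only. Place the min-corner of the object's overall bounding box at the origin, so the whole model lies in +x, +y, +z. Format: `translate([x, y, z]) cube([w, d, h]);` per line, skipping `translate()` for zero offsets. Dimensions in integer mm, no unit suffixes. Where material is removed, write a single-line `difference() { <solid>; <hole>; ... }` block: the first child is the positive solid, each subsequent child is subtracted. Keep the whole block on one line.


difference() { cube([2800, 248, 2510]); translate([456, 0, 0]) cube([878, 248, 2039]); }
translate([0, 4432, 0]) cube([2800, 248, 2510]);
translate([0, 248, 0]) cube([248, 4184, 2510]);
translate([2552, 248, 0]) cube([248, 4184, 2510]);


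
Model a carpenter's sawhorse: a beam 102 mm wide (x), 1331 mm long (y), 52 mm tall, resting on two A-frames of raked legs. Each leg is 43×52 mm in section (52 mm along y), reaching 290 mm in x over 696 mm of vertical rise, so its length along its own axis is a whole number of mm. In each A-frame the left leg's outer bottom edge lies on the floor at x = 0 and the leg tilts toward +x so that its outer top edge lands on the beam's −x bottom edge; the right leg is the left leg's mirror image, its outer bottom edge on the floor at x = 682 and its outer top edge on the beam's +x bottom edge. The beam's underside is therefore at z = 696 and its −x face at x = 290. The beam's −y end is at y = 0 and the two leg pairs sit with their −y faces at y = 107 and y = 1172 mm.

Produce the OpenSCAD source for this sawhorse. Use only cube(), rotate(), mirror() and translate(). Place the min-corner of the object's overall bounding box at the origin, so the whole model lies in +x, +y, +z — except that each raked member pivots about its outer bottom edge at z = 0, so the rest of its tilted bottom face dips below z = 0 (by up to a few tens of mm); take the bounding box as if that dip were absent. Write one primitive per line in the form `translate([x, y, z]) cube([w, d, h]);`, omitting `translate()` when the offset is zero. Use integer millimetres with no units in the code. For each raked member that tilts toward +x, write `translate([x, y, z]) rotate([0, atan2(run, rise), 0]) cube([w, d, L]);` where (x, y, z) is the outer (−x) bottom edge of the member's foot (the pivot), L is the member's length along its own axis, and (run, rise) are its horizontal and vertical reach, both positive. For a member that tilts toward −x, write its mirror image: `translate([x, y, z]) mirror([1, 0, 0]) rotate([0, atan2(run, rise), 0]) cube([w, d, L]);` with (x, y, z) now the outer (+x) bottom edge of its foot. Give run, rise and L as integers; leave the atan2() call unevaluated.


translate([290, 0, 696]) cube([102, 1331, 52]);
translate([0, 107, 0]) rotate([0, atan2(290, 696), 0]) cube([43, 52, 754]);
translate([682, 107, 0]) mirror([1, 0, 0]) rotate([0, atan2(290, 696), 0]) cube([43, 52, 754]);
translate([0, 1172, 0]) rotate([0, atan2(290, 696), 0]) cube([43, 52, 754]);
translate([682, 1172, 0]) mirror([1, 0, 0]) rotate([0, atan2(290, 696), 0]) cube([43, 52, 754]);


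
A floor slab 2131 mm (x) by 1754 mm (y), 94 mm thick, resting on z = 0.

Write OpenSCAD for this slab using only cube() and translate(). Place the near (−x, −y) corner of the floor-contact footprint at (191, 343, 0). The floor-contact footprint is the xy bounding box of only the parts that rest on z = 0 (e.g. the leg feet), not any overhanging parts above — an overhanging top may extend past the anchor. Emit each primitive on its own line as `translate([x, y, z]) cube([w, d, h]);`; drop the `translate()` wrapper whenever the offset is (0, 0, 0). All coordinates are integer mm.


translate([191, 343, 0]) cube([2131, 1754, 94]);


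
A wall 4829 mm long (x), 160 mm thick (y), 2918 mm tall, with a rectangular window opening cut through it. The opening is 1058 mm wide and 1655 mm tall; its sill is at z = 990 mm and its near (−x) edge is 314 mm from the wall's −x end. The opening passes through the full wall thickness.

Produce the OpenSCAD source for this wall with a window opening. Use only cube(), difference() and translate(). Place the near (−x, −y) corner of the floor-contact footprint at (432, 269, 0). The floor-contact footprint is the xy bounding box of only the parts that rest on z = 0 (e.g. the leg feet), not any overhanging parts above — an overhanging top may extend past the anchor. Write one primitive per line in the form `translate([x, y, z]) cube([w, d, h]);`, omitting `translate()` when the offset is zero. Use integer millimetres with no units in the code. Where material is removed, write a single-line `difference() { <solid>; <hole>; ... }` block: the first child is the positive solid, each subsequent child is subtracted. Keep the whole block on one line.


difference() { translate([432, 269, 0]) cube([4829, 160, 2918]); translate([746, 269, 990]) cube([1058, 160, 1655]); }


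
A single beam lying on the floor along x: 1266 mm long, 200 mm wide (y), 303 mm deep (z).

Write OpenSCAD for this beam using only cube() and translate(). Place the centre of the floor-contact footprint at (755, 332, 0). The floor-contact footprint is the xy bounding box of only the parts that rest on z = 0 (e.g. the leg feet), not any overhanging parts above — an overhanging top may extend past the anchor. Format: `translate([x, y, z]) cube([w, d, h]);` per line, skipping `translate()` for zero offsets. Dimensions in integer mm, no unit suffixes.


translate([122, 232, 0]) cube([1266, 200, 303]);


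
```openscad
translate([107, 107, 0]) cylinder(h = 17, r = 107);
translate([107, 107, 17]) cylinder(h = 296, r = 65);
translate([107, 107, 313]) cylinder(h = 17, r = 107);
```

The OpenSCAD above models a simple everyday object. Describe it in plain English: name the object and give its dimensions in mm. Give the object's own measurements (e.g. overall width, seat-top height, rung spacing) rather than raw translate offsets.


A spool: two coaxial disc flanges of radius 107 mm and thickness 17 mm, joined by a core cylinder of radius 65 mm and height 296 mm. The lower flange rests on z = 0 and the three cylinders share a vertical axis.


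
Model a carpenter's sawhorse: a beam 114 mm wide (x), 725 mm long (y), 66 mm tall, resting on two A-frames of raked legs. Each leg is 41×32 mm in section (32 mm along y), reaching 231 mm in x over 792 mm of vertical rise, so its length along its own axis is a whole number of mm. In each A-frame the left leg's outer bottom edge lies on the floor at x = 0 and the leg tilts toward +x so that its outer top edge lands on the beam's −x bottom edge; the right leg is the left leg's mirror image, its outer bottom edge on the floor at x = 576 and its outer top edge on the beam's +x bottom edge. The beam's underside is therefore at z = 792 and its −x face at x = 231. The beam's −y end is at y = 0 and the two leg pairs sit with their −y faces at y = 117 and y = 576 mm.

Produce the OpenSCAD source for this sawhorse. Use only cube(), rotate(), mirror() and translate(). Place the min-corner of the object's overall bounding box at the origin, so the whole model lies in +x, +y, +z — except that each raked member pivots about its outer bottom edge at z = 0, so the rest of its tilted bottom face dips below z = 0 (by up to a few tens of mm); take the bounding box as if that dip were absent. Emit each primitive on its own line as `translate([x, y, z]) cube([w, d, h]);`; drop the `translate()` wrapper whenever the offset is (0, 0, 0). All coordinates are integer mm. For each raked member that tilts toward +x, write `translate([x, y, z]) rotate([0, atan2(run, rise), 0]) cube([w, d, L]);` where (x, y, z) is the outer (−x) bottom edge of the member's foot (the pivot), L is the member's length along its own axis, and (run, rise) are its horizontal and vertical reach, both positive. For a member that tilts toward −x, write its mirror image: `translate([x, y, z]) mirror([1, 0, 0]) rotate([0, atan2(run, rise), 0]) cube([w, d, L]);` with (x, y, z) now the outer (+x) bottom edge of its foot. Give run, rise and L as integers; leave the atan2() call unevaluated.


// leg length = √(231² + 792²) = 825
// right-leg outer foot x = 2·231 + 114 = 576
// beam min-corner = (231, 0, 792)
translate([231, 0, 792]) cube([114, 725, 66]);
translate([0, 117, 0]) rotate([0, atan2(231, 792), 0]) cube([41, 32, 825]);
translate([576, 117, 0]) mirror([1, 0, 0]) rotate([0, atan2(231, 792), 0]) cube([41, 32, 825]);
translate([0, 576, 0]) rotate([0, atan2(231, 792), 0]) cube([41, 32, 825]);
translate([576, 576, 0]) mirror([1, 0, 0]) rotate([0, atan2(231, 792), 0]) cube([41, 32, 825]);


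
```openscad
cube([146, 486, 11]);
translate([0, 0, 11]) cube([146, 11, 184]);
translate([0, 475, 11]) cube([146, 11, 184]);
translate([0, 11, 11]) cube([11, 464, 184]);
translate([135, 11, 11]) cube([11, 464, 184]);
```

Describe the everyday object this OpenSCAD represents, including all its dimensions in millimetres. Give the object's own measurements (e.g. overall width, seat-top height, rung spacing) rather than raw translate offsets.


An open-topped rectangular box: outside dimensions 146×486×195 mm, with a uniform wall and base thickness of 11 mm. The base is a full 146×486 slab on the floor; four walls sit on top of the base. The front and back walls (the −y and +y sides) span the full width; the two side walls fit between them.


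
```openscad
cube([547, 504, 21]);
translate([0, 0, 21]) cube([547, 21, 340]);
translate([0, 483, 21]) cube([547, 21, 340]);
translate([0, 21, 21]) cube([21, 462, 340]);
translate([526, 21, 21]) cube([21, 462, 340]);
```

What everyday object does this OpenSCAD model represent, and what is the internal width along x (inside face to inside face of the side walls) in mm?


An open box. The internal width is 505 mm.

A 547×504 base slab with four walls standing on it — an open box. The base is 547 mm wide and the walls are 21 mm thick, so the internal width is 547 − 2 × 21 = 505 mm.


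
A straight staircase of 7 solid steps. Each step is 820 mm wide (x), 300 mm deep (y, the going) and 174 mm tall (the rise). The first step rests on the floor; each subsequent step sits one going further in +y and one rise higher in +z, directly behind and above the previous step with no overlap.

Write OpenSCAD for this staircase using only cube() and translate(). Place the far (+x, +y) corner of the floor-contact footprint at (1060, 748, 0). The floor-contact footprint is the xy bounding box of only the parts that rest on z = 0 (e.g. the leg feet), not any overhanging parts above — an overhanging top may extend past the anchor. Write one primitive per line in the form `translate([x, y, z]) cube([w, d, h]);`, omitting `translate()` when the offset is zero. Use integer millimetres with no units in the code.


translate([240, 448, 0]) cube([820, 300, 174]);
translate([240, 748, 174]) cube([820, 300, 174]);
translate([240, 1048, 348]) cube([820, 300, 174]);
translate([240, 1348, 522]) cube([820, 300, 174]);
translate([240, 1648, 696]) cube([820, 300, 174]);
translate([240, 1948, 870]) cube([820, 300, 174]);
translate([240, 2248, 1044]) cube([820, 300, 174]);


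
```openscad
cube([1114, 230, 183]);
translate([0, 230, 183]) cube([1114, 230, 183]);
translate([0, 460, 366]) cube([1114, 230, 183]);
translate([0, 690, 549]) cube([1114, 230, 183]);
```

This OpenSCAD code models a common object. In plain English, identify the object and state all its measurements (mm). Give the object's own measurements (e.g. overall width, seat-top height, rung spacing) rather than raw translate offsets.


A straight staircase of 4 solid steps. Each step is 1114 mm wide (x), 230 mm deep (y, the going) and 183 mm tall (the rise). The first step rests on the floor; each subsequent step sits one going further in +y and one rise higher in +z, directly behind and above the previous step with no overlap.


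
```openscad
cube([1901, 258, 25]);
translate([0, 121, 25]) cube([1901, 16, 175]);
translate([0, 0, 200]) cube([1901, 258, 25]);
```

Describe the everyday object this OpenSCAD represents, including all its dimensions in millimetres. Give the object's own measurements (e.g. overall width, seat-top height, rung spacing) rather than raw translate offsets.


An I-beam lying along x, 1901 mm long. Overall section height 225 mm. Two flanges 258 mm wide (y) and 25 mm thick, one on the floor and one at the top; a web 16 mm thick runs between them, centred on the flange width.


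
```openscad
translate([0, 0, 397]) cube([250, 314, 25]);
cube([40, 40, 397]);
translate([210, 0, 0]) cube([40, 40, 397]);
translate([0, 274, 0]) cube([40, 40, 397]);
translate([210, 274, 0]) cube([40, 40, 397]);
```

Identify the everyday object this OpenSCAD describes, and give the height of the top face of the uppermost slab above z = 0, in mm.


A stool. The seat height is 422 mm.

A 250×314×25 slab at z = 397 on four corner posts — a stool. The seat top is 397 + 25 = 422 mm.


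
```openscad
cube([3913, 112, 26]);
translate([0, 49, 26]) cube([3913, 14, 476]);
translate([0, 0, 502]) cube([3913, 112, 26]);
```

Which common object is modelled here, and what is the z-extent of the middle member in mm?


An I-beam. The web height is 476 mm.

Two wide flanges with a thin centred web — an I-beam. Overall 528 mm minus two 26 mm flanges gives a web of 528 − 2·26 = 476 mm.
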